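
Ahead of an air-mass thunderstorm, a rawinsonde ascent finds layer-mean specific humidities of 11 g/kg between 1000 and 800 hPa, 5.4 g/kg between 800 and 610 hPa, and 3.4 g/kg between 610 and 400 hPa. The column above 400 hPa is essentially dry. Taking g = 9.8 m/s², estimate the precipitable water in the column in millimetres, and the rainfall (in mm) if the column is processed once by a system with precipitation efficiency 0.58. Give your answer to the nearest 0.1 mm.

PW ≈ 40.2 mm; rainfall ≈ 23.3 mm

Precipitable water is the column-integrated vapour mass per unit area: PW = (1/g) Σ q̄ Δp, with q in kg/kg and Δp in Pa (1 kg/m² of water = 1 mm).
Layer 1000–800 hPa: Δp = 200 hPa = 20000 Pa, q̄ = 0.011 kg/kg → 0.011 × 20000 / 9.8 = 22.45 mm
Layer 800–610 hPa: Δp = 190 hPa = 19000 Pa, q̄ = 0.0054 kg/kg → 0.0054 × 19000 / 9.8 = 10.47 mm
Layer 610–400 hPa: Δp = 210 hPa = 21000 Pa, q̄ = 0.0034 kg/kg → 0.0034 × 21000 / 9.8 = 7.29 mm
PW = 22.45 + 10.47 + 7.29 = 40.21 ≈ 40.2 mm.
Rainfall = ε × PW = 0.58 × 40.2 = 23.3 mm.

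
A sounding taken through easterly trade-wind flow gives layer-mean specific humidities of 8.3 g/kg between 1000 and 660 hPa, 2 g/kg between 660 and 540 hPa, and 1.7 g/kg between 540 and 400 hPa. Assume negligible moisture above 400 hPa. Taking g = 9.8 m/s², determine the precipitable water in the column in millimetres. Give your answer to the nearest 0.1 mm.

PW ≈ 33.7 mm

Precipitable water is the column-integrated vapour mass per unit area: PW = (1/g) Σ q̄ Δp, with q in kg/kg and Δp in Pa (1 kg/m² of water = 1 mm).
Layer 1000–660 hPa: Δp = 340 hPa = 34000 Pa, q̄ = 0.0083 kg/kg → 0.0083 × 34000 / 9.8 = 28.80 mm
Layer 660–540 hPa: Δp = 120 hPa = 12000 Pa, q̄ = 0.002 kg/kg → 0.002 × 12000 / 9.8 = 2.45 mm
Layer 540–400 hPa: Δp = 140 hPa = 14000 Pa, q̄ = 0.0017 kg/kg → 0.0017 × 14000 / 9.8 = 2.43 mm
PW = 28.80 + 2.45 + 2.43 = 33.68 ≈ 33.7 mm.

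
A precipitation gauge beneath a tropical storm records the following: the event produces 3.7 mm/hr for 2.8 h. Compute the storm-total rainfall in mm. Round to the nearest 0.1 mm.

total ≈ 10.4 mm

Total = Σ Rᵢ Δtᵢ = 3.7 × 2.8
      = 10.36 = 10.4 mm.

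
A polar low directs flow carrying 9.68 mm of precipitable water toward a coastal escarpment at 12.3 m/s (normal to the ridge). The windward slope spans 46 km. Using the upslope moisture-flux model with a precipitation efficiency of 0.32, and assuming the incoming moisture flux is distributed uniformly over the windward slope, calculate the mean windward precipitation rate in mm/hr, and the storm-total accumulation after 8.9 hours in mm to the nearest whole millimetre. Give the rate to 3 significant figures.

Incoming column moisture flux per unit ridge length: F = V × PW = 12.3 × 9.68 = 119.064 mm·m/s.
Spread over the 46 km slope with efficiency ε = 0.32: R = ε·F/W = 0.32 × 119.064 / 46000 m = 8.283e-04 mm/s.
R = 8.283e-04 × 3600 = 2.98 mm/hr.
Over 8.9 h: total = 2.98 × 8.9 = 26.522 ≈ 27 mm.

R ≈ 2.98 mm/hr; total ≈ 27 mm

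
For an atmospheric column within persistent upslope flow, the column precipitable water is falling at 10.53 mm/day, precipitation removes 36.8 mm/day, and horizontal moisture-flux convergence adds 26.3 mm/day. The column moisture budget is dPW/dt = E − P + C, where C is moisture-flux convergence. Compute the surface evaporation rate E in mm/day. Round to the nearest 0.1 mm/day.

E ≈ 0.0 mm/day

dPW/dt = -10.53 mm/day.
E = dPW/dt + P − C = (-10.53) + 36.8 − (26.3) = 0.0 mm/day.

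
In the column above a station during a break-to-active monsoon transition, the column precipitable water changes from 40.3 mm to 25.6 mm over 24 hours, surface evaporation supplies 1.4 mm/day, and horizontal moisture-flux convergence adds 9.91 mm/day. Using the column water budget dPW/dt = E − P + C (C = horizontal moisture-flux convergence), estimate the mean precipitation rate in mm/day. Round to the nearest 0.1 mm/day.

P ≈ 26.0 mm/day

dPW/dt = (25.6 − 40.3) mm / (24/24 day) = -14.700 mm/day.
P = E + C − dPW/dt = 1.4 + (9.91) − (-14.700) = 26.0 mm/day.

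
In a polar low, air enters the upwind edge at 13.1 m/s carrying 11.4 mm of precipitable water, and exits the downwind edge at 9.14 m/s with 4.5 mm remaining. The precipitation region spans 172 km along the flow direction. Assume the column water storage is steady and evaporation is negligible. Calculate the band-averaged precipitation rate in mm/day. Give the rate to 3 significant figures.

R ≈ 54.4 mm/day

Column moisture flux per unit crosswind length is F = V × PW.
Inflow: F_in = 13.1 × 11.4 = 149.34 mm·m/s
Outflow: F_out = 9.14 × 4.5 = 41.13 mm·m/s
Steady-state rate R = (F_in − F_out)/L = (149.34 − 41.13) / 172000 m = 6.291e-04 mm/s.
R = 6.291e-04 × 3600 × 24 = 54.4 mm/day.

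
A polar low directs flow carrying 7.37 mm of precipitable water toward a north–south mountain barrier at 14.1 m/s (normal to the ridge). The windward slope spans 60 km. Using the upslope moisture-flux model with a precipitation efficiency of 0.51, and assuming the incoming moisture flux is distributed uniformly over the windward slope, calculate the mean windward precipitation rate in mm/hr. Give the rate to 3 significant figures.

Incoming column moisture flux per unit ridge length: F = V × PW = 14.1 × 7.37 = 103.917 mm·m/s.
Spread over the 60 km slope with efficiency ε = 0.51: R = ε·F/W = 0.51 × 103.917 / 60000 m = 8.833e-04 mm/s.
R = 8.833e-04 × 3600 = 3.18 mm/hr.

R ≈ 3.18 mm/hr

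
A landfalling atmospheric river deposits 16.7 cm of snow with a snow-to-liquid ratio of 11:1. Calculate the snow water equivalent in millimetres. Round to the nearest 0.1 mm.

SWE ≈ 15.2 mm

SWE = snow depth / ratio = 16.7 cm / 11 = 1.518 cm = 15.2 mm.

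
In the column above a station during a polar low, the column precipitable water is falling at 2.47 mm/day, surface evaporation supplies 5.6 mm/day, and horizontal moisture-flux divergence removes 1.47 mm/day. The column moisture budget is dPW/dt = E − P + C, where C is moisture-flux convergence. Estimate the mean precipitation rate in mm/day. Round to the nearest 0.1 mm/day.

P ≈ 6.6 mm/day

dPW/dt = -2.47 mm/day.
P = E + C − dPW/dt = 5.6 + (-1.47) − (-2.47) = 6.6 mm/day.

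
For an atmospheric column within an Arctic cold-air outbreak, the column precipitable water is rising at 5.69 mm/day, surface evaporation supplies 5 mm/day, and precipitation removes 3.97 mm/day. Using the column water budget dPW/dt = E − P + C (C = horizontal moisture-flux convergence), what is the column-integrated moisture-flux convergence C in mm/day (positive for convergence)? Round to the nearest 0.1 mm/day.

dPW/dt = +5.69 mm/day.
C = dPW/dt − E + P = (+5.69) − 5 + 3.97 = 4.7 mm/day.

C ≈ 4.7 mm/day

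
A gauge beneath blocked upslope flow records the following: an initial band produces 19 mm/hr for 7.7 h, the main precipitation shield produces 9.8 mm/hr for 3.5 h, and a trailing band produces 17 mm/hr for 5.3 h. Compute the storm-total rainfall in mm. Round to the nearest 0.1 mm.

total ≈ 270.7 mm

Total = Σ Rᵢ Δtᵢ = 19 × 7.7 + 9.8 × 3.5 + 17 × 5.3
      = 146.3 + 34.3 + 90.1 = 270.7 mm.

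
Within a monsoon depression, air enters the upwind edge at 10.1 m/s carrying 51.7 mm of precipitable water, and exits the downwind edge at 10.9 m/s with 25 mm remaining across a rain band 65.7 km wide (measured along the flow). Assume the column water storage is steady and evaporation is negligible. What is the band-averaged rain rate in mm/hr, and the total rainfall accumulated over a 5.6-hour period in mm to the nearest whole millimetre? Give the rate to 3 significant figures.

Column moisture flux per unit crosswind length is F = V × PW.
Inflow: F_in = 10.1 × 51.7 = 522.17 mm·m/s
Outflow: F_out = 10.9 × 25 = 272.5 mm·m/s
Steady-state rate R = (F_in − F_out)/L = (522.17 − 272.5) / 65700 m = 3.800e-03 mm/s.
R = 3.800e-03 × 3600 = 13.7 mm/hr.
Over 5.6 h: total = 13.7 × 5.6 = 76.72 ≈ 77 mm.

R ≈ 13.7 mm/hr; total ≈ 77 mm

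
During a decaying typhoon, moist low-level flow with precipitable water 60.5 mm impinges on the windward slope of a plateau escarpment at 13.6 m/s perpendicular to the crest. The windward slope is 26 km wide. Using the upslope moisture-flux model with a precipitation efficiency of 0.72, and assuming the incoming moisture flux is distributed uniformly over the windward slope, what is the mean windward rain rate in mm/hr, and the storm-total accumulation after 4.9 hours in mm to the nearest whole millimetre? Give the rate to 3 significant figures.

R ≈ 82.0 mm/hr; total ≈ 402 mm

Incoming column moisture flux per unit ridge length: F = V × PW = 13.6 × 60.5 = 822.8 mm·m/s.
Spread over the 26 km slope with efficiency ε = 0.72: R = ε·F/W = 0.72 × 822.8 / 26000 m = 2.279e-02 mm/s.
R = 2.279e-02 × 3600 = 82.0 mm/hr.
Over 4.9 h: total = 82.0 × 4.9 = 401.8 ≈ 402 mm.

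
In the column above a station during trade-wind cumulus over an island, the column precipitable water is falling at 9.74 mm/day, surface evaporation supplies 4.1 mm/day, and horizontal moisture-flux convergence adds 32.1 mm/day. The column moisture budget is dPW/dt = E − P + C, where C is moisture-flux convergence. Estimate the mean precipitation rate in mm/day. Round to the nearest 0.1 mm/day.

dPW/dt = -9.74 mm/day.
P = E + C − dPW/dt = 4.1 + (32.1) − (-9.74) = 45.9 mm/day.

P ≈ 45.9 mm/day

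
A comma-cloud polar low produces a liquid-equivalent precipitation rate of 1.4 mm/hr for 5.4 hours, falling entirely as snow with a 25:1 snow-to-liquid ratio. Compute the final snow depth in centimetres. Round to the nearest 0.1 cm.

snow depth ≈ 18.9 cm

Liquid-equivalent depth = 1.4 × 5.4 = 7.56 mm.
Snow depth = 7.56 mm × 25 = 189 mm = 18.9 cm.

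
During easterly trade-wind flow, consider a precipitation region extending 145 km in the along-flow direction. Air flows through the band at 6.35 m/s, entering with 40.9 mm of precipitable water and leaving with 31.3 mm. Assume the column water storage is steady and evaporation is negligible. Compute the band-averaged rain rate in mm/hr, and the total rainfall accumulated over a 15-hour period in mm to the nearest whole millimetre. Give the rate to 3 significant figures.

R ≈ 1.51 mm/hr; total ≈ 23 mm

Column moisture flux per unit crosswind length is F = V × PW.
Inflow: F_in = 6.35 × 40.9 = 259.715 mm·m/s
Outflow: F_out = 6.35 × 31.3 = 198.755 mm·m/s
Steady-state rate R = (F_in − F_out)/L = (259.715 − 198.755) / 145000 m = 4.204e-04 mm/s.
R = 4.204e-04 × 3600 = 1.51 mm/hr.
Over 15 h: total = 1.51 × 15 = 22.65 ≈ 23 mm.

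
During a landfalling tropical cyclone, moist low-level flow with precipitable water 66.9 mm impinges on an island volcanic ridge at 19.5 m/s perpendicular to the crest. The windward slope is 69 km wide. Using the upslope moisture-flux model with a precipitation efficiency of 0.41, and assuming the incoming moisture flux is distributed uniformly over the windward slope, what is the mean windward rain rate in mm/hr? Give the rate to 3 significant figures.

Incoming column moisture flux per unit ridge length: F = V × PW = 19.5 × 66.9 = 1304.55 mm·m/s.
Spread over the 69 km slope with efficiency ε = 0.41: R = ε·F/W = 0.41 × 1304.55 / 69000 m = 7.752e-03 mm/s.
R = 7.752e-03 × 3600 = 27.9 mm/hr.

R ≈ 27.9 mm/hr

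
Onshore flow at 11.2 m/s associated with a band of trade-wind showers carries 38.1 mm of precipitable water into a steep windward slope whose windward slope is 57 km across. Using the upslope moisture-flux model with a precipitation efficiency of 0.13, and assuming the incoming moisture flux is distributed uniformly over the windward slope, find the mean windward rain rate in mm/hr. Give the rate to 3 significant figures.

R ≈ 3.50 mm/hr

Incoming column moisture flux per unit ridge length: F = V × PW = 11.2 × 38.1 = 426.72 mm·m/s.
Spread over the 57 km slope with efficiency ε = 0.13: R = ε·F/W = 0.13 × 426.72 / 57000 m = 9.732e-04 mm/s.
R = 9.732e-04 × 3600 = 3.50 mm/hr.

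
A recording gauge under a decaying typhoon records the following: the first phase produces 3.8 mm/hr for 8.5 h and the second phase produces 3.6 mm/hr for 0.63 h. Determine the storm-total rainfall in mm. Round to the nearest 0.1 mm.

total ≈ 34.6 mm

Total = Σ Rᵢ Δtᵢ = 3.8 × 8.5 + 3.6 × 0.63
      = 32.3 + 2.268 = 34.6 mm.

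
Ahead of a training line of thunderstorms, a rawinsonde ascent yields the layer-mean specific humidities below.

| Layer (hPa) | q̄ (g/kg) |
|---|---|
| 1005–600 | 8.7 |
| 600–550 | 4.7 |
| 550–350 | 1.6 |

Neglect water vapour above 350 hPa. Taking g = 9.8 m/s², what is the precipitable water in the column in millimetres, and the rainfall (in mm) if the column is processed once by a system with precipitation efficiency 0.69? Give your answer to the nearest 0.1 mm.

PW ≈ 41.6 mm; rainfall ≈ 28.7 mm

Precipitable water is the column-integrated vapour mass per unit area: PW = (1/g) Σ q̄ Δp, with q in kg/kg and Δp in Pa (1 kg/m² of water = 1 mm).
Layer 1005–600 hPa: Δp = 405 hPa = 40500 Pa, q̄ = 0.0087 kg/kg → 0.0087 × 40500 / 9.8 = 35.95 mm
Layer 600–550 hPa: Δp = 50 hPa = 5000 Pa, q̄ = 0.0047 kg/kg → 0.0047 × 5000 / 9.8 = 2.40 mm
Layer 550–350 hPa: Δp = 200 hPa = 20000 Pa, q̄ = 0.0016 kg/kg → 0.0016 × 20000 / 9.8 = 3.27 mm
PW = 35.95 + 2.40 + 3.27 = 41.62 ≈ 41.6 mm.
Rainfall = ε × PW = 0.69 × 41.6 = 28.7 mm.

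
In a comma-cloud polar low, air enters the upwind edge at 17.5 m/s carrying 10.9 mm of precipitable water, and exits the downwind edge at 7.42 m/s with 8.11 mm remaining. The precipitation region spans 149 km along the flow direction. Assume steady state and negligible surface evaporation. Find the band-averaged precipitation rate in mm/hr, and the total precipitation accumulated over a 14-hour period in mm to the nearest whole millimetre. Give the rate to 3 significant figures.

Column moisture flux per unit crosswind length is F = V × PW.
Inflow: F_in = 17.5 × 10.9 = 190.75 mm·m/s
Outflow: F_out = 7.42 × 8.11 = 60.1762 mm·m/s
Steady-state rate R = (F_in − F_out)/L = (190.75 − 60.1762) / 149000 m = 8.763e-04 mm/s.
R = 8.763e-04 × 3600 = 3.15 mm/hr.
Over 14 h: total = 3.15 × 14 = 44.1 ≈ 44 mm.

R ≈ 3.15 mm/hr; total ≈ 44 mm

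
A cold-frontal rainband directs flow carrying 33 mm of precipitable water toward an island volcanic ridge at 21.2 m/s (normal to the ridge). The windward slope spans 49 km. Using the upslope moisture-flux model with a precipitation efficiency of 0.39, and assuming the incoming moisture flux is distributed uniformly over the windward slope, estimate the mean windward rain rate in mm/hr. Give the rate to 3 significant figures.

R ≈ 20.0 mm/hr

Incoming column moisture flux per unit ridge length: F = V × PW = 21.2 × 33 = 699.6 mm·m/s.
Spread over the 49 km slope with efficiency ε = 0.39: R = ε·F/W = 0.39 × 699.6 / 49000 m = 5.568e-03 mm/s.
R = 5.568e-03 × 3600 = 20.0 mm/hr.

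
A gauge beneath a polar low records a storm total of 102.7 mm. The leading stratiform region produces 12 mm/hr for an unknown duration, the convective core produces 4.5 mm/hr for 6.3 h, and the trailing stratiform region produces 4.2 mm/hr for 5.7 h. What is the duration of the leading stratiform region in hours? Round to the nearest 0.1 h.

Known phases: 4.5 × 6.3 + 4.2 × 5.7 = 28.35 + 23.94 = 52.29 mm.
Remaining depth = 102.7 − 52.29 = 50.41 mm.
Duration = 50.41 / 12 = 4.2 h.

duration ≈ 4.2 h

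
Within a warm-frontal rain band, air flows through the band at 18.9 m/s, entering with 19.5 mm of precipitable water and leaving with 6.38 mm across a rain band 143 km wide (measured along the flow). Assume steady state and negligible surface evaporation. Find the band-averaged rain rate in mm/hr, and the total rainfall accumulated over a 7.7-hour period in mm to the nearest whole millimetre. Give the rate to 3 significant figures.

Column moisture flux per unit crosswind length is F = V × PW.
Inflow: F_in = 18.9 × 19.5 = 368.55 mm·m/s
Outflow: F_out = 18.9 × 6.38 = 120.582 mm·m/s
Steady-state rate R = (F_in − F_out)/L = (368.55 − 120.582) / 143000 m = 1.734e-03 mm/s.
R = 1.734e-03 × 3600 = 6.24 mm/hr.
Over 7.7 h: total = 6.24 × 7.7 = 48.048 ≈ 48 mm.

R ≈ 6.24 mm/hr; total ≈ 48 mm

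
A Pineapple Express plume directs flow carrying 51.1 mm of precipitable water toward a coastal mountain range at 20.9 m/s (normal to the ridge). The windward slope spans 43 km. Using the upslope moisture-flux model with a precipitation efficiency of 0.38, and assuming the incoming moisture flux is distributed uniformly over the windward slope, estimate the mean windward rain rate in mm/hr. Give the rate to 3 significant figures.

R ≈ 34.0 mm/hr

Incoming column moisture flux per unit ridge length: F = V × PW = 20.9 × 51.1 = 1067.99 mm·m/s.
Spread over the 43 km slope with efficiency ε = 0.38: R = ε·F/W = 0.38 × 1067.99 / 43000 m = 9.438e-03 mm/s.
R = 9.438e-03 × 3600 = 34.0 mm/hr.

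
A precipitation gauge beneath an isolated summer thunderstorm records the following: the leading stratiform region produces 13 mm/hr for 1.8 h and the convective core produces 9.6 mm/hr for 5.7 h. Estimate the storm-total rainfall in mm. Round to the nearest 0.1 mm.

Total = Σ Rᵢ Δtᵢ = 13 × 1.8 + 9.6 × 5.7
      = 23.4 + 54.72 = 78.1 mm.

total ≈ 78.1 mm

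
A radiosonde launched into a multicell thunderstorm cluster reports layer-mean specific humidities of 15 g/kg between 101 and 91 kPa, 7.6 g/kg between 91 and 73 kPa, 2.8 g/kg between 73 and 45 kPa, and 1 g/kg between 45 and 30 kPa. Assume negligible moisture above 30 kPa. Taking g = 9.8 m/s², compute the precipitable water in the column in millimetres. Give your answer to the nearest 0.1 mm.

PW ≈ 38.8 mm

Precipitable water is the column-integrated vapour mass per unit area: PW = (1/g) Σ q̄ Δp, with q in kg/kg and Δp in Pa (1 kg/m² of water = 1 mm).
Layer 101–91 kPa: Δp = 100 hPa = 10000 Pa, q̄ = 0.015 kg/kg → 0.015 × 10000 / 9.8 = 15.31 mm
Layer 91–73 kPa: Δp = 180 hPa = 18000 Pa, q̄ = 0.0076 kg/kg → 0.0076 × 18000 / 9.8 = 13.96 mm
Layer 73–45 kPa: Δp = 280 hPa = 28000 Pa, q̄ = 0.0028 kg/kg → 0.0028 × 28000 / 9.8 = 8.00 mm
Layer 45–30 kPa: Δp = 150 hPa = 15000 Pa, q̄ = 0.001 kg/kg → 0.001 × 15000 / 9.8 = 1.53 mm
PW = 15.31 + 13.96 + 8.00 + 1.53 = 38.80 ≈ 38.8 mm.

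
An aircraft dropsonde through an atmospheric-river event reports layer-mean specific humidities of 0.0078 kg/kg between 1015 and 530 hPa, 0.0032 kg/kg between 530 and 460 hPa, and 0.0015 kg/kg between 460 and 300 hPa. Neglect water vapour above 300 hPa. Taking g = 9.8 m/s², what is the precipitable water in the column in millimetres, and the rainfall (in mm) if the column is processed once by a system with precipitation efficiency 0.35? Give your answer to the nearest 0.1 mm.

PW ≈ 43.3 mm; rainfall ≈ 15.2 mm

Precipitable water is the column-integrated vapour mass per unit area: PW = (1/g) Σ q̄ Δp, with q in kg/kg and Δp in Pa (1 kg/m² of water = 1 mm).
Layer 1015–530 hPa: Δp = 485 hPa = 48500 Pa, q̄ = 0.0078 kg/kg → 0.0078 × 48500 / 9.8 = 38.60 mm
Layer 530–460 hPa: Δp = 70 hPa = 7000 Pa, q̄ = 0.0032 kg/kg → 0.0032 × 7000 / 9.8 = 2.29 mm
Layer 460–300 hPa: Δp = 160 hPa = 16000 Pa, q̄ = 0.0015 kg/kg → 0.0015 × 16000 / 9.8 = 2.45 mm
PW = 38.60 + 2.29 + 2.45 = 43.34 ≈ 43.3 mm.
Rainfall = ε × PW = 0.35 × 43.3 = 15.2 mm.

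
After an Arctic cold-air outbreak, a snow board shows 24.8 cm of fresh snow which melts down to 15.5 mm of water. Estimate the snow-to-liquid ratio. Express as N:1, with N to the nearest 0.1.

Ratio = snow depth / SWE = 248 mm / 15.5 mm = 16.0, i.e. 16.0:1.

ratio ≈ 16.0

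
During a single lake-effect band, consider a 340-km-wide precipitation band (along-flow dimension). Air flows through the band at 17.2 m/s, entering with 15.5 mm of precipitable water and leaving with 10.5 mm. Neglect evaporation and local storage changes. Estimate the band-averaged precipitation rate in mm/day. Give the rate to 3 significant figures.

Column moisture flux per unit crosswind length is F = V × PW.
Inflow: F_in = 17.2 × 15.5 = 266.6 mm·m/s
Outflow: F_out = 17.2 × 10.5 = 180.6 mm·m/s
Steady-state rate R = (F_in − F_out)/L = (266.6 − 180.6) / 340000 m = 2.529e-04 mm/s.
R = 2.529e-04 × 3600 × 24 = 21.9 mm/day.

R ≈ 21.9 mm/day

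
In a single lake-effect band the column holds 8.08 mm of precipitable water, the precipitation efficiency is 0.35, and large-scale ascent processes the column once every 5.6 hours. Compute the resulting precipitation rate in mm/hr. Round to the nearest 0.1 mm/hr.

Each overturning extracts ε × PW = 0.35 × 8.08 = 2.828 mm.
Rate = ε·PW / τ = 2.828 / 5.6 h = 0.5 mm/hr.

R ≈ 0.5 mm/hr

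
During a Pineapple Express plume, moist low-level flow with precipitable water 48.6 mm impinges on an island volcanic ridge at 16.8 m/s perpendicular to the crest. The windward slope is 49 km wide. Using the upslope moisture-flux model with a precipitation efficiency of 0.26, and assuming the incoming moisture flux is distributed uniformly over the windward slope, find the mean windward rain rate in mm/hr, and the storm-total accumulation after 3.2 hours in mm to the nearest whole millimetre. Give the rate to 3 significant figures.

R ≈ 15.6 mm/hr; total ≈ 50 mm

Incoming column moisture flux per unit ridge length: F = V × PW = 16.8 × 48.6 = 816.48 mm·m/s.
Spread over the 49 km slope with efficiency ε = 0.26: R = ε·F/W = 0.26 × 816.48 / 49000 m = 4.332e-03 mm/s.
R = 4.332e-03 × 3600 = 15.6 mm/hr.
Over 3.2 h: total = 15.6 × 3.2 = 49.92 ≈ 50 mm.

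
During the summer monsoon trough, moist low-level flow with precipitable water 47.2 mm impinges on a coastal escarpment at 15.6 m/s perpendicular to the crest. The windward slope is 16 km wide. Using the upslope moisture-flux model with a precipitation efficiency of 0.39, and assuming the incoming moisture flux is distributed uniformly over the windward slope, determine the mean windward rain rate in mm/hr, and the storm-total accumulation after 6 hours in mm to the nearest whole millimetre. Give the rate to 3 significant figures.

Incoming column moisture flux per unit ridge length: F = V × PW = 15.6 × 47.2 = 736.32 mm·m/s.
Spread over the 16 km slope with efficiency ε = 0.39: R = ε·F/W = 0.39 × 736.32 / 16000 m = 1.795e-02 mm/s.
R = 1.795e-02 × 3600 = 64.6 mm/hr.
Over 6 h: total = 64.6 × 6 = 387.6 ≈ 388 mm.

R ≈ 64.6 mm/hr; total ≈ 388 mm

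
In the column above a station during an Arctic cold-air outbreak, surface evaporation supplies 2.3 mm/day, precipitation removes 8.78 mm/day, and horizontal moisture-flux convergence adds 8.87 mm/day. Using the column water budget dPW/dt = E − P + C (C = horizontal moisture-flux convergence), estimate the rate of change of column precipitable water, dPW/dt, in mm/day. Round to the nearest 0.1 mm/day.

dPW/dt ≈ 2.4 mm/day

dPW/dt = E − P + C = 2.3 − 8.78 + (8.87) = 2.4 mm/day.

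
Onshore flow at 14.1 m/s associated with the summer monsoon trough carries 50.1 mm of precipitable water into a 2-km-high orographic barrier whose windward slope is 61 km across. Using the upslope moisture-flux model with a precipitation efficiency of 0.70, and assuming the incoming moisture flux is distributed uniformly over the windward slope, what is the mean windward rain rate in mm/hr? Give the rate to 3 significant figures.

R ≈ 29.2 mm/hr

Incoming column moisture flux per unit ridge length: F = V × PW = 14.1 × 50.1 = 706.41 mm·m/s.
Spread over the 61 km slope with efficiency ε = 0.70: R = ε·F/W = 0.70 × 706.41 / 61000 m = 8.106e-03 mm/s.
R = 8.106e-03 × 3600 = 29.2 mm/hr.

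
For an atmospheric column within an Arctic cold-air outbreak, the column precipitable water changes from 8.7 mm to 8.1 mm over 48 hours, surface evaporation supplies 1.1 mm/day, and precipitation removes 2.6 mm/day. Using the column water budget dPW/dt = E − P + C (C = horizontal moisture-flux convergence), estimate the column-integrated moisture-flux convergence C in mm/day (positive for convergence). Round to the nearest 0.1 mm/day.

C ≈ 1.2 mm/day

dPW/dt = (8.1 − 8.7) mm / (48/24 day) = -0.300 mm/day.
C = dPW/dt − E + P = (-0.300) − 1.1 + 2.6 = 1.2 mm/day.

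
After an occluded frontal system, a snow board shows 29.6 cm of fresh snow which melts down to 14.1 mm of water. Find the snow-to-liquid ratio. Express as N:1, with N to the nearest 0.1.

Ratio = snow depth / SWE = 296 mm / 14.1 mm = 21.0, i.e. 21.0:1.

ratio ≈ 21.0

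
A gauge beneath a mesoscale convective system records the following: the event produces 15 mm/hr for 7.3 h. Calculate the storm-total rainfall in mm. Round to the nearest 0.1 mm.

Total = Σ Rᵢ Δtᵢ = 15 × 7.3
      = 109.5 = 109.5 mm.

total ≈ 109.5 mm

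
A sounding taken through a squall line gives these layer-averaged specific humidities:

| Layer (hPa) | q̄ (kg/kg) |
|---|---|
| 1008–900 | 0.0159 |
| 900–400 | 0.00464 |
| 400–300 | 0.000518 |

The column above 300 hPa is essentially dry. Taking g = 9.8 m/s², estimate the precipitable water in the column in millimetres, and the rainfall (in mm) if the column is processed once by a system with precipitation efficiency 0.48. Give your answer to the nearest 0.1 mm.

PW ≈ 41.7 mm; rainfall ≈ 20.0 mm

Precipitable water is the column-integrated vapour mass per unit area: PW = (1/g) Σ q̄ Δp, with q in kg/kg and Δp in Pa (1 kg/m² of water = 1 mm).
Layer 1008–900 hPa: Δp = 108 hPa = 10800 Pa, q̄ = 0.0159 kg/kg → 0.0159 × 10800 / 9.8 = 17.52 mm
Layer 900–400 hPa: Δp = 500 hPa = 50000 Pa, q̄ = 0.00464 kg/kg → 0.00464 × 50000 / 9.8 = 23.67 mm
Layer 400–300 hPa: Δp = 100 hPa = 10000 Pa, q̄ = 0.000518 kg/kg → 0.000518 × 10000 / 9.8 = 0.53 mm
PW = 17.52 + 23.67 + 0.53 = 41.72 ≈ 41.7 mm.
Rainfall = ε × PW = 0.48 × 41.7 = 20.0 mm.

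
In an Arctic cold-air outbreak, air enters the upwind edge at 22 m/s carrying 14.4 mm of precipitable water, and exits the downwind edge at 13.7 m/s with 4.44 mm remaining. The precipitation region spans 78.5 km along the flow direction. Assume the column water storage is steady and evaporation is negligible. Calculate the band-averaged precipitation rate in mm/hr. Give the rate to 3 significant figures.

R ≈ 11.7 mm/hr

Column moisture flux per unit crosswind length is F = V × PW.
Inflow: F_in = 22 × 14.4 = 316.8 mm·m/s
Outflow: F_out = 13.7 × 4.44 = 60.828 mm·m/s
Steady-state rate R = (F_in − F_out)/L = (316.8 − 60.828) / 78500 m = 3.261e-03 mm/s.
R = 3.261e-03 × 3600 = 11.7 mm/hr.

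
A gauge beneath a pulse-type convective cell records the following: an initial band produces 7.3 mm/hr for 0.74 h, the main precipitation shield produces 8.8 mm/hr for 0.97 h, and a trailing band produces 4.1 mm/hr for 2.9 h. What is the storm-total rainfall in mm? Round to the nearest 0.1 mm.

Total = Σ Rᵢ Δtᵢ = 7.3 × 0.74 + 8.8 × 0.97 + 4.1 × 2.9
      = 5.402 + 8.536 + 11.89 = 25.8 mm.

total ≈ 25.8 mm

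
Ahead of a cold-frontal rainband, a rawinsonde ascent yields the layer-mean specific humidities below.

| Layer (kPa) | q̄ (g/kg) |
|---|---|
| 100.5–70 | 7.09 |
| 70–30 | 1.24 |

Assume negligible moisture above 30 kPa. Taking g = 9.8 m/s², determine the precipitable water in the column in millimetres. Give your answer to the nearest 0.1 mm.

PW ≈ 27.1 mm

Precipitable water is the column-integrated vapour mass per unit area: PW = (1/g) Σ q̄ Δp, with q in kg/kg and Δp in Pa (1 kg/m² of water = 1 mm).
Layer 100.5–70 kPa: Δp = 305 hPa = 30500 Pa, q̄ = 0.00709 kg/kg → 0.00709 × 30500 / 9.8 = 22.07 mm
Layer 70–30 kPa: Δp = 400 hPa = 40000 Pa, q̄ = 0.00124 kg/kg → 0.00124 × 40000 / 9.8 = 5.06 mm
PW = 22.07 + 5.06 = 27.13 ≈ 27.1 mm.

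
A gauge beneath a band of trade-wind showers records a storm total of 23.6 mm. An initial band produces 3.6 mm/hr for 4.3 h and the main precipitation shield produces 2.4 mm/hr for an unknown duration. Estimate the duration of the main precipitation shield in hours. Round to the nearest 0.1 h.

duration ≈ 3.4 h

Known phases: 3.6 × 4.3 = 15.48 mm.
Remaining depth = 23.6 − 15.48 = 8.12 mm.
Duration = 8.12 / 2.4 = 3.4 h.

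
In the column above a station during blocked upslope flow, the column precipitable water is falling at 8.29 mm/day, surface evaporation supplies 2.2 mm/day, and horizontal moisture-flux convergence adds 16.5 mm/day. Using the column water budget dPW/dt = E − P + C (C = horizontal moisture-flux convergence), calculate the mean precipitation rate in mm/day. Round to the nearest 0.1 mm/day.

dPW/dt = -8.29 mm/day.
P = E + C − dPW/dt = 2.2 + (16.5) − (-8.29) = 27.0 mm/day.

P ≈ 27.0 mm/day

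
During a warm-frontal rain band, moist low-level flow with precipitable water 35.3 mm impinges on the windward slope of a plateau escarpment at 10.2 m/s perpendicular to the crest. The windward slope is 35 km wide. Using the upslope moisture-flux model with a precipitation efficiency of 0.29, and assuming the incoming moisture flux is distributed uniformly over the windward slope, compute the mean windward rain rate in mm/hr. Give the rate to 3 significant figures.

Incoming column moisture flux per unit ridge length: F = V × PW = 10.2 × 35.3 = 360.06 mm·m/s.
Spread over the 35 km slope with efficiency ε = 0.29: R = ε·F/W = 0.29 × 360.06 / 35000 m = 2.983e-03 mm/s.
R = 2.983e-03 × 3600 = 10.7 mm/hr.

R ≈ 10.7 mm/hr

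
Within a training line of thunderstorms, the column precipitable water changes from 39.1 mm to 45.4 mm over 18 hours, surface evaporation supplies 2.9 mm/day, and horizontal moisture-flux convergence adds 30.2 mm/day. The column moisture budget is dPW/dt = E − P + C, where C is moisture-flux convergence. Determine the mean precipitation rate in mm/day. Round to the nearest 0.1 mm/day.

P ≈ 24.7 mm/day

dPW/dt = (45.4 − 39.1) mm / (18/24 day) = +8.400 mm/day.
P = E + C − dPW/dt = 2.9 + (30.2) − (+8.400) = 24.7 mm/day.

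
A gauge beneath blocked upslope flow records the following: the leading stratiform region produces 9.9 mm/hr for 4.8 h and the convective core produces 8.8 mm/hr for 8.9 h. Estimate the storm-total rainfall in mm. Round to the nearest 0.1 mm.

total ≈ 125.8 mm

Total = Σ Rᵢ Δtᵢ = 9.9 × 4.8 + 8.8 × 8.9
      = 47.52 + 78.32 = 125.8 mm.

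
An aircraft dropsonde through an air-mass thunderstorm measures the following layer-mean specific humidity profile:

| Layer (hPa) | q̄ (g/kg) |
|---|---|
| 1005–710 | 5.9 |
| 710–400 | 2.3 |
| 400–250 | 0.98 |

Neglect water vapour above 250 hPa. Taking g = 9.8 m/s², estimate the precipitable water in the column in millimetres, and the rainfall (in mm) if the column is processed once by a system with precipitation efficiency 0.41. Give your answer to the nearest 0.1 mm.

Precipitable water is the column-integrated vapour mass per unit area: PW = (1/g) Σ q̄ Δp, with q in kg/kg and Δp in Pa (1 kg/m² of water = 1 mm).
Layer 1005–710 hPa: Δp = 295 hPa = 29500 Pa, q̄ = 0.0059 kg/kg → 0.0059 × 29500 / 9.8 = 17.76 mm
Layer 710–400 hPa: Δp = 310 hPa = 31000 Pa, q̄ = 0.0023 kg/kg → 0.0023 × 31000 / 9.8 = 7.28 mm
Layer 400–250 hPa: Δp = 150 hPa = 15000 Pa, q̄ = 0.00098 kg/kg → 0.00098 × 15000 / 9.8 = 1.50 mm
PW = 17.76 + 7.28 + 1.50 = 26.54 ≈ 26.5 mm.
Rainfall = ε × PW = 0.41 × 26.5 = 10.9 mm.

PW ≈ 26.5 mm; rainfall ≈ 10.9 mm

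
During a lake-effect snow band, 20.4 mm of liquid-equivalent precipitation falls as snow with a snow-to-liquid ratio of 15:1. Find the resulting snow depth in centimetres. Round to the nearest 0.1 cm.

Snow depth = liquid × ratio = 20.4 mm × 15 = 306 mm = 30.6 cm.

snow depth ≈ 30.6 cm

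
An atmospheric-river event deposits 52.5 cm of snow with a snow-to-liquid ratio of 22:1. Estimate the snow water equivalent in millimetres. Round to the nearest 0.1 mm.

SWE ≈ 23.9 mm

SWE = snow depth / ratio = 52.5 cm / 22 = 2.386 cm = 23.9 mm.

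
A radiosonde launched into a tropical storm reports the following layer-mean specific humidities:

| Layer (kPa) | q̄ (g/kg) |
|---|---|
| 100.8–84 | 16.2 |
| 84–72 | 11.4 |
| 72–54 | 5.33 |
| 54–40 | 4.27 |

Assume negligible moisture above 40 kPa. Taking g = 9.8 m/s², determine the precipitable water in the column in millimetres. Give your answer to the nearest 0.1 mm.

PW ≈ 57.6 mm

Precipitable water is the column-integrated vapour mass per unit area: PW = (1/g) Σ q̄ Δp, with q in kg/kg and Δp in Pa (1 kg/m² of water = 1 mm).
Layer 100.8–84 kPa: Δp = 168 hPa = 16800 Pa, q̄ = 0.0162 kg/kg → 0.0162 × 16800 / 9.8 = 27.77 mm
Layer 84–72 kPa: Δp = 120 hPa = 12000 Pa, q̄ = 0.0114 kg/kg → 0.0114 × 12000 / 9.8 = 13.96 mm
Layer 72–54 kPa: Δp = 180 hPa = 18000 Pa, q̄ = 0.00533 kg/kg → 0.00533 × 18000 / 9.8 = 9.79 mm
Layer 54–40 kPa: Δp = 140 hPa = 14000 Pa, q̄ = 0.00427 kg/kg → 0.00427 × 14000 / 9.8 = 6.10 mm
PW = 27.77 + 13.96 + 9.79 + 6.10 = 57.62 ≈ 57.6 mm.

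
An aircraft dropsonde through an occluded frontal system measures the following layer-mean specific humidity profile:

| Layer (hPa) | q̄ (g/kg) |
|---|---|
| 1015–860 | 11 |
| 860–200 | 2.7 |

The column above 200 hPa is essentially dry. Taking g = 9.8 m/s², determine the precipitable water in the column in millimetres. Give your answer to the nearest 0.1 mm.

Precipitable water is the column-integrated vapour mass per unit area: PW = (1/g) Σ q̄ Δp, with q in kg/kg and Δp in Pa (1 kg/m² of water = 1 mm).
Layer 1015–860 hPa: Δp = 155 hPa = 15500 Pa, q̄ = 0.011 kg/kg → 0.011 × 15500 / 9.8 = 17.40 mm
Layer 860–200 hPa: Δp = 660 hPa = 66000 Pa, q̄ = 0.0027 kg/kg → 0.0027 × 66000 / 9.8 = 18.18 mm
PW = 17.40 + 18.18 = 35.58 ≈ 35.6 mm.

PW ≈ 35.6 mm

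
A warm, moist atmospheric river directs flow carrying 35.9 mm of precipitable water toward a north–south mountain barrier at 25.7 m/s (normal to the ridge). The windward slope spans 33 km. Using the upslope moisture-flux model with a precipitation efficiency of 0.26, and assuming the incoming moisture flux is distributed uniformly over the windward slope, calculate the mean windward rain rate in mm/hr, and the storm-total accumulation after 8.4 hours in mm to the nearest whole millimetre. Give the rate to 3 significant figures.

R ≈ 26.2 mm/hr; total ≈ 220 mm

Incoming column moisture flux per unit ridge length: F = V × PW = 25.7 × 35.9 = 922.63 mm·m/s.
Spread over the 33 km slope with efficiency ε = 0.26: R = ε·F/W = 0.26 × 922.63 / 33000 m = 7.269e-03 mm/s.
R = 7.269e-03 × 3600 = 26.2 mm/hr.
Over 8.4 h: total = 26.2 × 8.4 = 220.08 ≈ 220 mm.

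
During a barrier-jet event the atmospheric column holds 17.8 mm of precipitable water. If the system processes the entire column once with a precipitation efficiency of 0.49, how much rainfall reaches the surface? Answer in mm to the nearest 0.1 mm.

Rainfall = ε × PW = 0.49 × 17.8 = 8.7 mm.

rainfall ≈ 8.7 mm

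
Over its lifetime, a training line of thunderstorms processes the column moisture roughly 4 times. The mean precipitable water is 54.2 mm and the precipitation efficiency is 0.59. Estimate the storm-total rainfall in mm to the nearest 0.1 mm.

rainfall ≈ 127.9 mm

Each cycle deposits ε × PW = 0.59 × 54.2 = 31.978 mm.
Over 4 cycles: 4 × 31.978 = 127.9 mm.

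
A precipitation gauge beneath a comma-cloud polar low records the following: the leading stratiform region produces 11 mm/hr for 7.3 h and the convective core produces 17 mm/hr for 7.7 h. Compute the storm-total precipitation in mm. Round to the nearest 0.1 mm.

Total = Σ Rᵢ Δtᵢ = 11 × 7.3 + 17 × 7.7
      = 80.3 + 130.9 = 211.2 mm.

total ≈ 211.2 mm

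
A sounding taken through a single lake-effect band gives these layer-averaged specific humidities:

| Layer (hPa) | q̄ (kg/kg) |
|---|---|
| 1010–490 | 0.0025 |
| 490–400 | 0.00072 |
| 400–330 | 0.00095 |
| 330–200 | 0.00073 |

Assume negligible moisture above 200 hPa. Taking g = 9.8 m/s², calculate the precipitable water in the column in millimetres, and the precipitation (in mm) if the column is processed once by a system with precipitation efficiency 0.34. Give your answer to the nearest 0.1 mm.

PW ≈ 15.6 mm; precipitation ≈ 5.3 mm

Precipitable water is the column-integrated vapour mass per unit area: PW = (1/g) Σ q̄ Δp, with q in kg/kg and Δp in Pa (1 kg/m² of water = 1 mm).
Layer 1010–490 hPa: Δp = 520 hPa = 52000 Pa, q̄ = 0.0025 kg/kg → 0.0025 × 52000 / 9.8 = 13.27 mm
Layer 490–400 hPa: Δp = 90 hPa = 9000 Pa, q̄ = 0.00072 kg/kg → 0.00072 × 9000 / 9.8 = 0.66 mm
Layer 400–330 hPa: Δp = 70 hPa = 7000 Pa, q̄ = 0.00095 kg/kg → 0.00095 × 7000 / 9.8 = 0.68 mm
Layer 330–200 hPa: Δp = 130 hPa = 13000 Pa, q̄ = 0.00073 kg/kg → 0.00073 × 13000 / 9.8 = 0.97 mm
PW = 13.27 + 0.66 + 0.68 + 0.97 = 15.58 ≈ 15.6 mm.
Precipitation = ε × PW = 0.34 × 15.6 = 5.3 mm.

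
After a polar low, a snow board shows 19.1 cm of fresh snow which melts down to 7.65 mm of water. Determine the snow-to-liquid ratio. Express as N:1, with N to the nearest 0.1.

Ratio = snow depth / SWE = 191 mm / 7.65 mm = 25.0, i.e. 25.0:1.

ratio ≈ 25.0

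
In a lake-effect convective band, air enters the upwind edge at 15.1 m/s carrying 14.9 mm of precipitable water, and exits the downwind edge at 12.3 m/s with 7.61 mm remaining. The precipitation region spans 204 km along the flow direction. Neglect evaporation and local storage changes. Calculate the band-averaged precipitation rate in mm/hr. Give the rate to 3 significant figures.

R ≈ 2.32 mm/hr

Column moisture flux per unit crosswind length is F = V × PW.
Inflow: F_in = 15.1 × 14.9 = 224.99 mm·m/s
Outflow: F_out = 12.3 × 7.61 = 93.603 mm·m/s
Steady-state rate R = (F_in − F_out)/L = (224.99 − 93.603) / 204000 m = 6.441e-04 mm/s.
R = 6.441e-04 × 3600 = 2.32 mm/hr.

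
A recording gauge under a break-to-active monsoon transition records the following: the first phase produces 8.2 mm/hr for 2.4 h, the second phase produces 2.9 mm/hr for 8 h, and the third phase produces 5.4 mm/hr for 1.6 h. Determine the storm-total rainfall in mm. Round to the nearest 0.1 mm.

Total = Σ Rᵢ Δtᵢ = 8.2 × 2.4 + 2.9 × 8 + 5.4 × 1.6
      = 19.68 + 23.2 + 8.64 = 51.5 mm.

total ≈ 51.5 mm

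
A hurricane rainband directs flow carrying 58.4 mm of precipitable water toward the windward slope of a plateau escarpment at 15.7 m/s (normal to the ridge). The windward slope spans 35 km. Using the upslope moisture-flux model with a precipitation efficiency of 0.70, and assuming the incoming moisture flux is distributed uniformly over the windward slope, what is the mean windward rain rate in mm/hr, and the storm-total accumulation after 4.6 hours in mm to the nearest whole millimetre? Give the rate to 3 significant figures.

Incoming column moisture flux per unit ridge length: F = V × PW = 15.7 × 58.4 = 916.88 mm·m/s.
Spread over the 35 km slope with efficiency ε = 0.70: R = ε·F/W = 0.70 × 916.88 / 35000 m = 1.834e-02 mm/s.
R = 1.834e-02 × 3600 = 66.0 mm/hr.
Over 4.6 h: total = 66.0 × 4.6 = 303.6 ≈ 304 mm.

R ≈ 66.0 mm/hr; total ≈ 304 mm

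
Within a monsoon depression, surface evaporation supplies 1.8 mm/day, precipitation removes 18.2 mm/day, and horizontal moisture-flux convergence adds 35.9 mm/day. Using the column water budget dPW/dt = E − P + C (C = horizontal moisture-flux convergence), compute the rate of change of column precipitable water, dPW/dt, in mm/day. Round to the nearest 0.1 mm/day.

dPW/dt = E − P + C = 1.8 − 18.2 + (35.9) = 19.5 mm/day.

dPW/dt ≈ 19.5 mm/day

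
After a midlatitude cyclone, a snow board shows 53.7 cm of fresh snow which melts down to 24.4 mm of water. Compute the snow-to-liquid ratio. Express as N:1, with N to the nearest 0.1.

ratio ≈ 22.0

Ratio = snow depth / SWE = 537 mm / 24.4 mm = 22.0, i.e. 22.0:1.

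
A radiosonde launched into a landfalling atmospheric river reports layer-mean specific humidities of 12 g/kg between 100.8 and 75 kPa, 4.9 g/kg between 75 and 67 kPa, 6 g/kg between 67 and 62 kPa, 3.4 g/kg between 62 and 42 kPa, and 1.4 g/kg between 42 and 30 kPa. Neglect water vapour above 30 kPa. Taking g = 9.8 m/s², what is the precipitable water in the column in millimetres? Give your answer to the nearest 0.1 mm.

PW ≈ 47.3 mm

Precipitable water is the column-integrated vapour mass per unit area: PW = (1/g) Σ q̄ Δp, with q in kg/kg and Δp in Pa (1 kg/m² of water = 1 mm).
Layer 100.8–75 kPa: Δp = 258 hPa = 25800 Pa, q̄ = 0.012 kg/kg → 0.012 × 25800 / 9.8 = 31.59 mm
Layer 75–67 kPa: Δp = 80 hPa = 8000 Pa, q̄ = 0.0049 kg/kg → 0.0049 × 8000 / 9.8 = 4.00 mm
Layer 67–62 kPa: Δp = 50 hPa = 5000 Pa, q̄ = 0.006 kg/kg → 0.006 × 5000 / 9.8 = 3.06 mm
Layer 62–42 kPa: Δp = 200 hPa = 20000 Pa, q̄ = 0.0034 kg/kg → 0.0034 × 20000 / 9.8 = 6.94 mm
Layer 42–30 kPa: Δp = 120 hPa = 12000 Pa, q̄ = 0.0014 kg/kg → 0.0014 × 12000 / 9.8 = 1.71 mm
PW = 31.59 + 4.00 + 3.06 + 6.94 + 1.71 = 47.30 ≈ 47.3 mm.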